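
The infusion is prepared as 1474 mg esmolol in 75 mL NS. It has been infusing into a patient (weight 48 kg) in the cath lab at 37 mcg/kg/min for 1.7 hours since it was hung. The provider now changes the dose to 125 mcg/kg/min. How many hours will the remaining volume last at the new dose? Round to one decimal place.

3.6 hours

Initial rate:
Dose = 37 mcg/kg/min × 48 kg = 1776 mcg/min
1776 mcg/min × 60 min/hr = 106560 mcg/hr
Concentration = 1474 mg ÷ 75 mL = 19.65333 mg/mL = 19653.33 mcg/mL
Rate = 106560 mcg/hr ÷ 19653.33 mcg/mL = 5.421981 mL/hr
Volume infused so far = 5.421981 mL/hr × 1.7 hr = 9.217368 mL
Volume remaining = 75 − 9.217368 = 65.78263 mL
New rate:
Dose = 125 mcg/kg/min × 48 kg = 6000 mcg/min
6000 mcg/min × 60 min/hr = 360000 mcg/hr
Rate = 360000 mcg/hr ÷ 19653.33 mcg/mL = 18.3175 mL/hr
Time remaining = 65.78263 mL ÷ 18.3175 mL/hr = 3.591244 hr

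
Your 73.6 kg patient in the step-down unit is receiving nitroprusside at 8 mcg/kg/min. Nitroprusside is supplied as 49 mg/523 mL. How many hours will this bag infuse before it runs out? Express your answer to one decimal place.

Dose = 8 mcg/kg/min × 73.6 kg = 588.8 mcg/min
588.8 mcg/min × 60 min/hr = 35328 mcg/hr
Concentration = 49 mg ÷ 523 mL = 0.09369025 mg/mL = 93.69025 mcg/mL
Rate = 35328 mcg/hr ÷ 93.69025 mcg/mL = 377.0723 mL/hr
Duration = 523 mL ÷ 377.0723 mL/hr = 1.387002 hr

1.4 hours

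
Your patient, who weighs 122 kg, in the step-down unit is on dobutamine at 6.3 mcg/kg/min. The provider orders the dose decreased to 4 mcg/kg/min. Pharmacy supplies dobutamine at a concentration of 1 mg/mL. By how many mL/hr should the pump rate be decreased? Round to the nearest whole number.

At the current dose:
Dose = 6.3 mcg/kg/min × 122 kg = 768.6 mcg/min
768.6 mcg/min × 60 min/hr = 46116 mcg/hr
Concentration = 1 mg/mL = 1000 mcg/mL
Rate = 46116 mcg/hr ÷ 1000 mcg/mL = 46.116 mL/hr
At the new dose:
Dose = 4 mcg/kg/min × 122 kg = 488 mcg/min
488 mcg/min × 60 min/hr = 29280 mcg/hr
Rate = 29280 mcg/hr ÷ 1000 mcg/mL = 29.28 mL/hr
Change = 29.28 − 46.116 = -16.836 mL/hr → 16.836 mL/hr decrease

17 mL/hr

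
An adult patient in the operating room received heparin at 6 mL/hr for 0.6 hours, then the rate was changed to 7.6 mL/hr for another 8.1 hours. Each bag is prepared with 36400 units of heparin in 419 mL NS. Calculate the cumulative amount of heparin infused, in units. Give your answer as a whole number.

Concentration = 36400 units ÷ 419 mL = 86.87351 units/mL
Stage 1: 6 mL/hr × 0.6 hr = 3.6 mL → 3.6 mL × 86.87351 units/mL = 312.7446 units
Stage 2: 7.6 mL/hr × 8.1 hr = 61.56 mL → 61.56 mL × 86.87351 units/mL = 5347.933 units
Total = 312.7446 + 5347.933 = 5660.678 units

5661 units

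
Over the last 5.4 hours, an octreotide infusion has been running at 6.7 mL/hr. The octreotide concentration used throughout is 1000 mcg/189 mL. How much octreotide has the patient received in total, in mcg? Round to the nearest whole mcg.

Concentration = 1000 mcg ÷ 189 mL = 5.291005 mcg/mL
Drug rate = 6.7 mL/hr × 5.291005 mcg/mL = 35.44974 mcg/hr
Total = 35.44974 mcg/hr × 5.4 hr = 191.4286 mcg

191 mcg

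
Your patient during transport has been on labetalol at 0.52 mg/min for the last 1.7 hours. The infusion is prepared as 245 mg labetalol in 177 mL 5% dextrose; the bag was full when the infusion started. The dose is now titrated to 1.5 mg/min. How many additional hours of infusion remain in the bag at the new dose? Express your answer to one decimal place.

Initial rate:
0.52 mg/min × 60 min/hr = 31.2 mg/hr
Concentration = 245 mg ÷ 177 mL = 1.384181 mg/mL
Rate = 31.2 mg/hr ÷ 1.384181 mg/mL = 22.54041 mL/hr
Volume infused so far = 22.54041 mL/hr × 1.7 hr = 38.31869 mL
Volume remaining = 177 − 38.31869 = 138.6813 mL
New rate:
1.5 mg/min × 60 min/hr = 90 mg/hr
Rate = 90 mg/hr ÷ 1.384181 mg/mL = 65.02041 mL/hr
Time remaining = 138.6813 mL ÷ 65.02041 mL/hr = 2.132889 hr

2.1 hours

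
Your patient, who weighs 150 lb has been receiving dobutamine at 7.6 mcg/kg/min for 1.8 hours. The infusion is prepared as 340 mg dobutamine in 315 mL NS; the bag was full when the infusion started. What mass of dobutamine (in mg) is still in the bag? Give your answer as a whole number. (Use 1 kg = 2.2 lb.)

Weight = 150 lb ÷ 2.2 lb/kg = 68.18182 kg
Dose = 7.6 mcg/kg/min × 68.18182 kg = 518.1818 mcg/min
518.1818 mcg/min × 60 min/hr = 31090.91 mcg/hr
Concentration = 340 mg ÷ 315 mL = 1.079365 mg/mL = 1079.365 mcg/mL
Rate = 31090.91 mcg/hr ÷ 1079.365 mcg/mL = 28.80481 mL/hr
Volume infused = 28.80481 mL/hr × 1.8 hr = 51.84866 mL
Volume remaining = 315 − 51.84866 = 263.1513 mL
Drug remaining = 263.1513 mL × 1079.365 mcg/mL = 284036.4 mcg = 284.0364 mg

284 mg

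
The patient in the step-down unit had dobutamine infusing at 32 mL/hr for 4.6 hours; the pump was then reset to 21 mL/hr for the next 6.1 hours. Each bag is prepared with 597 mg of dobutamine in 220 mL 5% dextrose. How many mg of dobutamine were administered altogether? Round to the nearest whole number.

747 mg

Concentration = 597 mg ÷ 220 mL = 2.713636 mg/mL
Stage 1: 32 mL/hr × 4.6 hr = 147.2 mL → 147.2 mL × 2.713636 mg/mL = 399.4473 mg
Stage 2: 21 mL/hr × 6.1 hr = 128.1 mL → 128.1 mL × 2.713636 mg/mL = 347.6168 mg
Total = 399.4473 + 347.6168 = 747.0641 mg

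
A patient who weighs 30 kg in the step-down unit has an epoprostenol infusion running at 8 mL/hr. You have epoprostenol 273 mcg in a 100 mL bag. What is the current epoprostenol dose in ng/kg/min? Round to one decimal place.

12.1 ng/kg/min

Concentration = 273 mcg ÷ 100 mL = 2.73 mcg/mL = 2730 ng/mL
Drug rate = 8 mL/hr × 2730 ng/mL = 21840 ng/hr
21840 ng/hr ÷ 60 min/hr = 364 ng/min
364 ng/min ÷ 30 kg = 12.13333 ng/kg/min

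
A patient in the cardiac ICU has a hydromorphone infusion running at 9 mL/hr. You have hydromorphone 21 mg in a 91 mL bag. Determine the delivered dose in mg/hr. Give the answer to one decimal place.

2.1 mg/hr

Concentration = 21 mg ÷ 91 mL = 0.2307692 mg/mL
Drug rate = 9 mL/hr × 0.2307692 mg/mL = 2.076923 mg/hr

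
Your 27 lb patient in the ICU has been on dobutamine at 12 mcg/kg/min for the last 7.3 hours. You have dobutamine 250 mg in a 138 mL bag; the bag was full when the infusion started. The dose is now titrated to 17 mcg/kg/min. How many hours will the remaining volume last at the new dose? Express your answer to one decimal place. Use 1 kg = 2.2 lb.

Initial rate:
Weight = 27 lb ÷ 2.2 lb/kg = 12.27273 kg
Dose = 12 mcg/kg/min × 12.27273 kg = 147.2727 mcg/min
147.2727 mcg/min × 60 min/hr = 8836.364 mcg/hr
Concentration = 250 mg ÷ 138 mL = 1.811594 mg/mL = 1811.594 mcg/mL
Rate = 8836.364 mcg/hr ÷ 1811.594 mcg/mL = 4.877673 mL/hr
Volume infused so far = 4.877673 mL/hr × 7.3 hr = 35.60701 mL
Volume remaining = 138 − 35.60701 = 102.393 mL
New rate:
Dose = 17 mcg/kg/min × 12.27273 kg = 208.6364 mcg/min
208.6364 mcg/min × 60 min/hr = 12518.18 mcg/hr
Rate = 12518.18 mcg/hr ÷ 1811.594 mcg/mL = 6.910036 mL/hr
Time remaining = 102.393 mL ÷ 6.910036 mL/hr = 14.81801 hr

14.8 hours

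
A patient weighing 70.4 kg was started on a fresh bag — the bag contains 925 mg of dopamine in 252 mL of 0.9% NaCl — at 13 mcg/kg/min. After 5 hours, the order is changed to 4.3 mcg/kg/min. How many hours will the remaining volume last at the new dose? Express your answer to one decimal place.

Initial rate:
Dose = 13 mcg/kg/min × 70.4 kg = 915.2 mcg/min
915.2 mcg/min × 60 min/hr = 54912 mcg/hr
Concentration = 925 mg ÷ 252 mL = 3.670635 mg/mL = 3670.635 mcg/mL
Rate = 54912 mcg/hr ÷ 3670.635 mcg/mL = 14.95981 mL/hr
Volume infused so far = 14.95981 mL/hr × 5 hr = 74.79905 mL
Volume remaining = 252 − 74.79905 = 177.201 mL
New rate:
Dose = 4.3 mcg/kg/min × 70.4 kg = 302.72 mcg/min
302.72 mcg/min × 60 min/hr = 18163.2 mcg/hr
Rate = 18163.2 mcg/hr ÷ 3670.635 mcg/mL = 4.948245 mL/hr
Time remaining = 177.201 mL ÷ 4.948245 mL/hr = 35.81087 hr

35.8 hours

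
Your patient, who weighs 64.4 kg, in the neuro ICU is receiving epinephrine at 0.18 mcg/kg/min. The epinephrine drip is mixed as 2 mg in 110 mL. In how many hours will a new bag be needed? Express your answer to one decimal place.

Dose = 0.18 mcg/kg/min × 64.4 kg = 11.592 mcg/min
11.592 mcg/min × 60 min/hr = 695.52 mcg/hr
Concentration = 2 mg ÷ 110 mL = 0.01818182 mg/mL = 18.18182 mcg/mL
Rate = 695.52 mcg/hr ÷ 18.18182 mcg/mL = 38.2536 mL/hr
Duration = 110 mL ÷ 38.2536 mL/hr = 2.875546 hr

2.9 hours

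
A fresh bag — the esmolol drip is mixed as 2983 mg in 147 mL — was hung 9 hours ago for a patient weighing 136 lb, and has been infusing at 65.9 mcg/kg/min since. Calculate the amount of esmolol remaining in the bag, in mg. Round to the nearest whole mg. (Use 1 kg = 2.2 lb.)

Weight = 136 lb ÷ 2.2 lb/kg = 61.81818 kg
Dose = 65.9 mcg/kg/min × 61.81818 kg = 4073.818 mcg/min
4073.818 mcg/min × 60 min/hr = 244429.1 mcg/hr
Concentration = 2983 mg ÷ 147 mL = 20.29252 mg/mL = 20292.52 mcg/mL
Rate = 244429.1 mcg/hr ÷ 20292.52 mcg/mL = 12.04528 mL/hr
Volume infused = 12.04528 mL/hr × 9 hr = 108.4075 mL
Volume remaining = 147 − 108.4075 = 38.59246 mL
Drug remaining = 38.59246 mL × 20292.52 mcg/mL = 783138.2 mcg = 783.1382 mg

783 mg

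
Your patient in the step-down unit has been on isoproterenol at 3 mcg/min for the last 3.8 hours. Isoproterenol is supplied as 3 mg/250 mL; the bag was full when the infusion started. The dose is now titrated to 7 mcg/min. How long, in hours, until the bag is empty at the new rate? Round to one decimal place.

5.5 hours

Initial rate:
3 mcg/min × 60 min/hr = 180 mcg/hr
Concentration = 3 mg ÷ 250 mL = 0.012 mg/mL = 12 mcg/mL
Rate = 180 mcg/hr ÷ 12 mcg/mL = 15 mL/hr
Volume infused so far = 15 mL/hr × 3.8 hr = 57 mL
Volume remaining = 250 − 57 = 193 mL
New rate:
7 mcg/min × 60 min/hr = 420 mcg/hr
Rate = 420 mcg/hr ÷ 12 mcg/mL = 35 mL/hr
Time remaining = 193 mL ÷ 35 mL/hr = 5.514286 hr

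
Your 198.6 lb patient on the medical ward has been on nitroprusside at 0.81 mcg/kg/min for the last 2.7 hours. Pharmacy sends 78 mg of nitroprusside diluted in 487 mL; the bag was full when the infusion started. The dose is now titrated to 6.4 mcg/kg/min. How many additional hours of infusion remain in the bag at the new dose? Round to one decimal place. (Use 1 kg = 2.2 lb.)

1.9 hours

Initial rate:
Weight = 198.6 lb ÷ 2.2 lb/kg = 90.27273 kg
Dose = 0.81 mcg/kg/min × 90.27273 kg = 73.12091 mcg/min
73.12091 mcg/min × 60 min/hr = 4387.255 mcg/hr
Concentration = 78 mg ÷ 487 mL = 0.1601643 mg/mL = 160.1643 mcg/mL
Rate = 4387.255 mcg/hr ÷ 160.1643 mcg/mL = 27.39222 mL/hr
Volume infused so far = 27.39222 mL/hr × 2.7 hr = 73.95899 mL
Volume remaining = 487 − 73.95899 = 413.041 mL
New rate:
Dose = 6.4 mcg/kg/min × 90.27273 kg = 577.7455 mcg/min
577.7455 mcg/min × 60 min/hr = 34664.73 mcg/hr
Rate = 34664.73 mcg/hr ÷ 160.1643 mcg/mL = 216.4323 mL/hr
Time remaining = 413.041 mL ÷ 216.4323 mL/hr = 1.908407 hr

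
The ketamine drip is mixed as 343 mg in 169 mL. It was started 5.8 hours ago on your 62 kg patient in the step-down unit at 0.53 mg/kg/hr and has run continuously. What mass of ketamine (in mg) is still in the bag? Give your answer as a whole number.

Dose = 0.53 mg/kg/hr × 62 kg = 32.86 mg/hr
Concentration = 343 mg ÷ 169 mL = 2.029586 mg/mL
Rate = 32.86 mg/hr ÷ 2.029586 mg/mL = 16.1905 mL/hr
Volume infused = 16.1905 mL/hr × 5.8 hr = 93.90487 mL
Volume remaining = 169 − 93.90487 = 75.09513 mL
Drug remaining = 75.09513 mL × 2.029586 mg/mL = 152.412 mg

152 mg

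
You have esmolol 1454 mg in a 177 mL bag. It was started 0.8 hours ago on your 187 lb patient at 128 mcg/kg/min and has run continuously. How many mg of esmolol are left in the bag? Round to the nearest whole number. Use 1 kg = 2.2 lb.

932 mg

Weight = 187 lb ÷ 2.2 lb/kg = 85 kg
Dose = 128 mcg/kg/min × 85 kg = 10880 mcg/min
10880 mcg/min × 60 min/hr = 652800 mcg/hr
Concentration = 1454 mg ÷ 177 mL = 8.214689 mg/mL = 8214.689 mcg/mL
Rate = 652800 mcg/hr ÷ 8214.689 mcg/mL = 79.4674 mL/hr
Volume infused = 79.4674 mL/hr × 0.8 hr = 63.57392 mL
Volume remaining = 177 − 63.57392 = 113.4261 mL
Drug remaining = 113.4261 mL × 8214.689 mcg/mL = 931760 mcg = 931.76 mg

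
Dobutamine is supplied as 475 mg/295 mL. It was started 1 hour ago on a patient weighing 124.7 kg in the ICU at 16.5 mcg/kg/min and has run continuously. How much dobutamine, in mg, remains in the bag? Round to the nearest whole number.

Dose = 16.5 mcg/kg/min × 124.7 kg = 2057.55 mcg/min
2057.55 mcg/min × 60 min/hr = 123453 mcg/hr
Concentration = 475 mg ÷ 295 mL = 1.610169 mg/mL = 1610.169 mcg/mL
Rate = 123453 mcg/hr ÷ 1610.169 mcg/mL = 76.67081 mL/hr
Volume infused = 76.67081 mL/hr × 1 hr = 76.67081 mL
Volume remaining = 295 − 76.67081 = 218.3292 mL
Drug remaining = 218.3292 mL × 1610.169 mcg/mL = 351547 mcg = 351.547 mg

352 mg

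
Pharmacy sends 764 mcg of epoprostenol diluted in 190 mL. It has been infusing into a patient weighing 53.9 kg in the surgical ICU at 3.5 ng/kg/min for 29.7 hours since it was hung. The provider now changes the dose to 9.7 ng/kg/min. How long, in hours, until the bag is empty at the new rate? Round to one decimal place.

Initial rate:
Dose = 3.5 ng/kg/min × 53.9 kg = 188.65 ng/min
188.65 ng/min × 60 min/hr = 11319 ng/hr
Concentration = 764 mcg ÷ 190 mL = 4.021053 mcg/mL = 4021.053 ng/mL
Rate = 11319 ng/hr ÷ 4021.053 ng/mL = 2.814935 mL/hr
Volume infused so far = 2.814935 mL/hr × 29.7 hr = 83.60356 mL
Volume remaining = 190 − 83.60356 = 106.3964 mL
New rate:
Dose = 9.7 ng/kg/min × 53.9 kg = 522.83 ng/min
522.83 ng/min × 60 min/hr = 31369.8 ng/hr
Rate = 31369.8 ng/hr ÷ 4021.053 ng/mL = 7.80139 mL/hr
Time remaining = 106.3964 mL ÷ 7.80139 mL/hr = 13.63814 hr

13.6 hours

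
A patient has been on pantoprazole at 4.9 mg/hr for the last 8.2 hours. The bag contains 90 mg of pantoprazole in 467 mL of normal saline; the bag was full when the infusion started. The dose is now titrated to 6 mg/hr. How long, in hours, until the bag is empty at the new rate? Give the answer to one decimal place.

Initial rate:
Concentration = 90 mg ÷ 467 mL = 0.1927195 mg/mL
Rate = 4.9 mg/hr ÷ 0.1927195 mg/mL = 25.42556 mL/hr
Volume infused so far = 25.42556 mL/hr × 8.2 hr = 208.4896 mL
Volume remaining = 467 − 208.4896 = 258.5104 mL
New rate:
Rate = 6 mg/hr ÷ 0.1927195 mg/mL = 31.13333 mL/hr
Time remaining = 258.5104 mL ÷ 31.13333 mL/hr = 8.303333 hr

8.3 hours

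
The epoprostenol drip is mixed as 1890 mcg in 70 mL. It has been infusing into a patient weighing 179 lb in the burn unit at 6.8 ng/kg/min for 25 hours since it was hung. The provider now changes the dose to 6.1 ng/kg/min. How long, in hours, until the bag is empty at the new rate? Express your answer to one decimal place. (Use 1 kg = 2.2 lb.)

35.6 hours

Initial rate:
Weight = 179 lb ÷ 2.2 lb/kg = 81.36364 kg
Dose = 6.8 ng/kg/min × 81.36364 kg = 553.2727 ng/min
553.2727 ng/min × 60 min/hr = 33196.36 ng/hr
Concentration = 1890 mcg ÷ 70 mL = 27 mcg/mL = 27000 ng/mL
Rate = 33196.36 ng/hr ÷ 27000 ng/mL = 1.229495 mL/hr
Volume infused so far = 1.229495 mL/hr × 25 hr = 30.73737 mL
Volume remaining = 70 − 30.73737 = 39.26263 mL
New rate:
Dose = 6.1 ng/kg/min × 81.36364 kg = 496.3182 ng/min
496.3182 ng/min × 60 min/hr = 29779.09 ng/hr
Rate = 29779.09 ng/hr ÷ 27000 ng/mL = 1.102929 mL/hr
Time remaining = 39.26263 mL ÷ 1.102929 mL/hr = 35.5985 hr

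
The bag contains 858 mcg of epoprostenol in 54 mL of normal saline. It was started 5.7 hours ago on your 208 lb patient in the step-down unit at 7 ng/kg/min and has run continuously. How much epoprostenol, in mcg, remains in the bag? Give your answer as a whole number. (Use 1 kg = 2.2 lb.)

Weight = 208 lb ÷ 2.2 lb/kg = 94.54545 kg
Dose = 7 ng/kg/min × 94.54545 kg = 661.8182 ng/min
661.8182 ng/min × 60 min/hr = 39709.09 ng/hr
Concentration = 858 mcg ÷ 54 mL = 15.88889 mcg/mL = 15888.89 ng/mL
Rate = 39709.09 ng/hr ÷ 15888.89 ng/mL = 2.499174 mL/hr
Volume infused = 2.499174 mL/hr × 5.7 hr = 14.24529 mL
Volume remaining = 54 − 14.24529 = 39.75471 mL
Drug remaining = 39.75471 mL × 15888.89 ng/mL = 631658.2 ng = 631.6582 mcg

632 mcg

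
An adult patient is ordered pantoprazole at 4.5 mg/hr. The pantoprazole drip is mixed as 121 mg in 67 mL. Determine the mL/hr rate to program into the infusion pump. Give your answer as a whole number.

2 mL/hr

Concentration = 121 mg ÷ 67 mL = 1.80597 mg/mL
Rate = 4.5 mg/hr ÷ 1.80597 mg/mL = 2.491736 mL/hr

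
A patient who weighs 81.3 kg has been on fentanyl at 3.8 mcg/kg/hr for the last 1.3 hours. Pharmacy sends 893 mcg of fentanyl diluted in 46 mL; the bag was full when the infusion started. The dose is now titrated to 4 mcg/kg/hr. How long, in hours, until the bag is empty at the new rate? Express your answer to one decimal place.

Initial rate:
Dose = 3.8 mcg/kg/hr × 81.3 kg = 308.94 mcg/hr
Concentration = 893 mcg ÷ 46 mL = 19.41304 mcg/mL
Rate = 308.94 mcg/hr ÷ 19.41304 mcg/mL = 15.91404 mL/hr
Volume infused so far = 15.91404 mL/hr × 1.3 hr = 20.68826 mL
Volume remaining = 46 − 20.68826 = 25.31174 mL
New rate:
Dose = 4 mcg/kg/hr × 81.3 kg = 325.2 mcg/hr
Rate = 325.2 mcg/hr ÷ 19.41304 mcg/mL = 16.75162 mL/hr
Time remaining = 25.31174 mL ÷ 16.75162 mL/hr = 1.511002 hr

1.5 hours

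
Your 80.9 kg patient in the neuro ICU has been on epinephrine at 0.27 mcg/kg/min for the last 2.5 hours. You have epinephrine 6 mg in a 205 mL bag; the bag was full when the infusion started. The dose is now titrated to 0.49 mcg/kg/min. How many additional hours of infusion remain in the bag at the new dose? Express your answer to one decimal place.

Initial rate:
Dose = 0.27 mcg/kg/min × 80.9 kg = 21.843 mcg/min
21.843 mcg/min × 60 min/hr = 1310.58 mcg/hr
Concentration = 6 mg ÷ 205 mL = 0.02926829 mg/mL = 29.26829 mcg/mL
Rate = 1310.58 mcg/hr ÷ 29.26829 mcg/mL = 44.77815 mL/hr
Volume infused so far = 44.77815 mL/hr × 2.5 hr = 111.9454 mL
Volume remaining = 205 − 111.9454 = 93.05462 mL
New rate:
Dose = 0.49 mcg/kg/min × 80.9 kg = 39.641 mcg/min
39.641 mcg/min × 60 min/hr = 2378.46 mcg/hr
Rate = 2378.46 mcg/hr ÷ 29.26829 mcg/mL = 81.26405 mL/hr
Time remaining = 93.05462 mL ÷ 81.26405 mL/hr = 1.14509 hr

1.1 hours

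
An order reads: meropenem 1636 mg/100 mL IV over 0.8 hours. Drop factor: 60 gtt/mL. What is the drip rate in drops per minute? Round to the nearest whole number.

125 gtt/min

100 mL ÷ (0.8 hr × 60 = 48 min) = 2.083333 mL/min
2.083333 mL/min × 60 gtt/mL = 125 gtt/min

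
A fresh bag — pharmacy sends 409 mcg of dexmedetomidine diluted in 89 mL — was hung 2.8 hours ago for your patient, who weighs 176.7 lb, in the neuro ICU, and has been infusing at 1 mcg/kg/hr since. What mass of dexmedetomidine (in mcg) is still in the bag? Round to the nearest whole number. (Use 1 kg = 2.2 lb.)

Weight = 176.7 lb ÷ 2.2 lb/kg = 80.31818 kg
Dose = 1 mcg/kg/hr × 80.31818 kg = 80.31818 mcg/hr
Concentration = 409 mcg ÷ 89 mL = 4.595506 mcg/mL
Rate = 80.31818 mcg/hr ÷ 4.595506 mcg/mL = 17.47755 mL/hr
Volume infused = 17.47755 mL/hr × 2.8 hr = 48.93714 mL
Volume remaining = 89 − 48.93714 = 40.06286 mL
Drug remaining = 40.06286 mL × 4.595506 mcg/mL = 184.1091 mcg

184 mcg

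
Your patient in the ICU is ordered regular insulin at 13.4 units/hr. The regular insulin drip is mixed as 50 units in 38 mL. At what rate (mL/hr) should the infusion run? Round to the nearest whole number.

Concentration = 50 units ÷ 38 mL = 1.315789 units/mL
Rate = 13.4 units/hr ÷ 1.315789 units/mL = 10.184 mL/hr

10 mL/hr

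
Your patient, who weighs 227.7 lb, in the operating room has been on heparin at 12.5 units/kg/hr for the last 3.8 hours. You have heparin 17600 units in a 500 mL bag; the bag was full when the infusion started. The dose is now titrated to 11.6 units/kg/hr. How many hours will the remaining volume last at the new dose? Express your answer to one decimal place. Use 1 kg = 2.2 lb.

Initial rate:
Weight = 227.7 lb ÷ 2.2 lb/kg = 103.5 kg
Dose = 12.5 units/kg/hr × 103.5 kg = 1293.75 units/hr
Concentration = 17600 units ÷ 500 mL = 35.2 units/mL
Rate = 1293.75 units/hr ÷ 35.2 units/mL = 36.75426 mL/hr
Volume infused so far = 36.75426 mL/hr × 3.8 hr = 139.6662 mL
Volume remaining = 500 − 139.6662 = 360.3338 mL
New rate:
Dose = 11.6 units/kg/hr × 103.5 kg = 1200.6 units/hr
Rate = 1200.6 units/hr ÷ 35.2 units/mL = 34.10795 mL/hr
Time remaining = 360.3338 mL ÷ 34.10795 mL/hr = 10.56451 hr

10.6 hours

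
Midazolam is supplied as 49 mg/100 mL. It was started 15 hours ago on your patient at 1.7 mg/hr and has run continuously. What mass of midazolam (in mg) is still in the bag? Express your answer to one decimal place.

23.5 mg

Concentration = 49 mg ÷ 100 mL = 0.49 mg/mL
Rate = 1.7 mg/hr ÷ 0.49 mg/mL = 3.469388 mL/hr
Volume infused = 3.469388 mL/hr × 15 hr = 52.04082 mL
Volume remaining = 100 − 52.04082 = 47.95918 mL
Drug remaining = 47.95918 mL × 0.49 mg/mL = 23.5 mg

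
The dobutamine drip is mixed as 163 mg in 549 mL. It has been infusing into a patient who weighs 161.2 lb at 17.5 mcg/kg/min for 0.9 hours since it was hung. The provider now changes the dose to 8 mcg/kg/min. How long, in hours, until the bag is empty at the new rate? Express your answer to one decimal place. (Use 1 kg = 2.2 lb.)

Initial rate:
Weight = 161.2 lb ÷ 2.2 lb/kg = 73.27273 kg
Dose = 17.5 mcg/kg/min × 73.27273 kg = 1282.273 mcg/min
1282.273 mcg/min × 60 min/hr = 76936.36 mcg/hr
Concentration = 163 mg ÷ 549 mL = 0.2969035 mg/mL = 296.9035 mcg/mL
Rate = 76936.36 mcg/hr ÷ 296.9035 mcg/mL = 259.1292 mL/hr
Volume infused so far = 259.1292 mL/hr × 0.9 hr = 233.2163 mL
Volume remaining = 549 − 233.2163 = 315.7837 mL
New rate:
Dose = 8 mcg/kg/min × 73.27273 kg = 586.1818 mcg/min
586.1818 mcg/min × 60 min/hr = 35170.91 mcg/hr
Rate = 35170.91 mcg/hr ÷ 296.9035 mcg/mL = 118.4591 mL/hr
Time remaining = 315.7837 mL ÷ 118.4591 mL/hr = 2.665762 hr

2.7 hours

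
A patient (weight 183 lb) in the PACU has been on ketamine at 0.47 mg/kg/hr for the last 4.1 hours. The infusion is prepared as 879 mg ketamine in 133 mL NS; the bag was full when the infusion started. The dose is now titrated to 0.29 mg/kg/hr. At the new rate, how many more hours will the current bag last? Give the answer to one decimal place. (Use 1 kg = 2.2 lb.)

29.8 hours

Initial rate:
Weight = 183 lb ÷ 2.2 lb/kg = 83.18182 kg
Dose = 0.47 mg/kg/hr × 83.18182 kg = 39.09545 mg/hr
Concentration = 879 mg ÷ 133 mL = 6.609023 mg/mL
Rate = 39.09545 mg/hr ÷ 6.609023 mg/mL = 5.915467 mL/hr
Volume infused so far = 5.915467 mL/hr × 4.1 hr = 24.25341 mL
Volume remaining = 133 − 24.25341 = 108.7466 mL
New rate:
Dose = 0.29 mg/kg/hr × 83.18182 kg = 24.12273 mg/hr
Rate = 24.12273 mg/hr ÷ 6.609023 mg/mL = 3.649969 mL/hr
Time remaining = 108.7466 mL ÷ 3.649969 mL/hr = 29.79384 hr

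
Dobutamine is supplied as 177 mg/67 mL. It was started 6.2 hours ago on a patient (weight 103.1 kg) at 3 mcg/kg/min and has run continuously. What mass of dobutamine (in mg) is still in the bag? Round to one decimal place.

Dose = 3 mcg/kg/min × 103.1 kg = 309.3 mcg/min
309.3 mcg/min × 60 min/hr = 18558 mcg/hr
Concentration = 177 mg ÷ 67 mL = 2.641791 mg/mL = 2641.791 mcg/mL
Rate = 18558 mcg/hr ÷ 2641.791 mcg/mL = 7.02478 mL/hr
Volume infused = 7.02478 mL/hr × 6.2 hr = 43.55363 mL
Volume remaining = 67 − 43.55363 = 23.44637 mL
Drug remaining = 23.44637 mL × 2641.791 mcg/mL = 61940.4 mcg = 61.9404 mg

61.9 mg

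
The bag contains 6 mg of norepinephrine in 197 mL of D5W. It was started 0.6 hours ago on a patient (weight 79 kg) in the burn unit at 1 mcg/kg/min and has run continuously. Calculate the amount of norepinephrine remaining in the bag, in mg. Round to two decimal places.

Dose = 1 mcg/kg/min × 79 kg = 79 mcg/min
79 mcg/min × 60 min/hr = 4740 mcg/hr
Concentration = 6 mg ÷ 197 mL = 0.03045685 mg/mL = 30.45685 mcg/mL
Rate = 4740 mcg/hr ÷ 30.45685 mcg/mL = 155.63 mL/hr
Volume infused = 155.63 mL/hr × 0.6 hr = 93.378 mL
Volume remaining = 197 − 93.378 = 103.622 mL
Drug remaining = 103.622 mL × 30.45685 mcg/mL = 3156 mcg = 3.156 mg

3.16 mg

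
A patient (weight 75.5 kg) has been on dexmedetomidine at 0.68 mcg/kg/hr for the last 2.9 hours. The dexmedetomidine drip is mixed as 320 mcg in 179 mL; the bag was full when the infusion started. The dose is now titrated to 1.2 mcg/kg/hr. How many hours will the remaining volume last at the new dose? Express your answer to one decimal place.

1.9 hours

Initial rate:
Dose = 0.68 mcg/kg/hr × 75.5 kg = 51.34 mcg/hr
Concentration = 320 mcg ÷ 179 mL = 1.787709 mcg/mL
Rate = 51.34 mcg/hr ÷ 1.787709 mcg/mL = 28.71831 mL/hr
Volume infused so far = 28.71831 mL/hr × 2.9 hr = 83.28311 mL
Volume remaining = 179 − 83.28311 = 95.71689 mL
New rate:
Dose = 1.2 mcg/kg/hr × 75.5 kg = 90.6 mcg/hr
Rate = 90.6 mcg/hr ÷ 1.787709 mcg/mL = 50.67938 mL/hr
Time remaining = 95.71689 mL ÷ 50.67938 mL/hr = 1.888675 hr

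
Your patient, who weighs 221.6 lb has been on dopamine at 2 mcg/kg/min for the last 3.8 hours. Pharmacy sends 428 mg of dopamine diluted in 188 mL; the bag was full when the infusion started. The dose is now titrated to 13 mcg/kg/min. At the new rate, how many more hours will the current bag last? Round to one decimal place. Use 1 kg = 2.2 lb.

Initial rate:
Weight = 221.6 lb ÷ 2.2 lb/kg = 100.7273 kg
Dose = 2 mcg/kg/min × 100.7273 kg = 201.4545 mcg/min
201.4545 mcg/min × 60 min/hr = 12087.27 mcg/hr
Concentration = 428 mg ÷ 188 mL = 2.276596 mg/mL = 2276.596 mcg/mL
Rate = 12087.27 mcg/hr ÷ 2276.596 mcg/mL = 5.309363 mL/hr
Volume infused so far = 5.309363 mL/hr × 3.8 hr = 20.17558 mL
Volume remaining = 188 − 20.17558 = 167.8244 mL
New rate:
Dose = 13 mcg/kg/min × 100.7273 kg = 1309.455 mcg/min
1309.455 mcg/min × 60 min/hr = 78567.27 mcg/hr
Rate = 78567.27 mcg/hr ÷ 2276.596 mcg/mL = 34.51086 mL/hr
Time remaining = 167.8244 mL ÷ 34.51086 mL/hr = 4.862945 hr

4.9 hours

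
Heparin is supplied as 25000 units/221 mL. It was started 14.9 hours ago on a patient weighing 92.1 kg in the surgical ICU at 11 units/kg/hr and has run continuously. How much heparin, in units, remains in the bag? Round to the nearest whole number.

Dose = 11 units/kg/hr × 92.1 kg = 1013.1 units/hr
Concentration = 25000 units ÷ 221 mL = 113.1222 units/mL
Rate = 1013.1 units/hr ÷ 113.1222 units/mL = 8.955804 mL/hr
Volume infused = 8.955804 mL/hr × 14.9 hr = 133.4415 mL
Volume remaining = 221 − 133.4415 = 87.55852 mL
Drug remaining = 87.55852 mL × 113.1222 units/mL = 9904.81 units

9905 units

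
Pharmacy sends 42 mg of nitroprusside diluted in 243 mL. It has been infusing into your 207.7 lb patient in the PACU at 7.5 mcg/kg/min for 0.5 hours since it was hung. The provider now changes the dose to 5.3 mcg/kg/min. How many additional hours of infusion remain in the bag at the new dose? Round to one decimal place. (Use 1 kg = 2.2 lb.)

Initial rate:
Weight = 207.7 lb ÷ 2.2 lb/kg = 94.40909 kg
Dose = 7.5 mcg/kg/min × 94.40909 kg = 708.0682 mcg/min
708.0682 mcg/min × 60 min/hr = 42484.09 mcg/hr
Concentration = 42 mg ÷ 243 mL = 0.1728395 mg/mL = 172.8395 mcg/mL
Rate = 42484.09 mcg/hr ÷ 172.8395 mcg/mL = 245.8008 mL/hr
Volume infused so far = 245.8008 mL/hr × 0.5 hr = 122.9004 mL
Volume remaining = 243 − 122.9004 = 120.0996 mL
New rate:
Dose = 5.3 mcg/kg/min × 94.40909 kg = 500.3682 mcg/min
500.3682 mcg/min × 60 min/hr = 30022.09 mcg/hr
Rate = 30022.09 mcg/hr ÷ 172.8395 mcg/mL = 173.6992 mL/hr
Time remaining = 120.0996 mL ÷ 173.6992 mL/hr = 0.6914227 hr

0.7 hours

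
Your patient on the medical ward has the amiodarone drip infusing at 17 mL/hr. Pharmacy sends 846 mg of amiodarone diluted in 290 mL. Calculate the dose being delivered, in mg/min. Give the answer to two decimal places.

Concentration = 846 mg ÷ 290 mL = 2.917241 mg/mL
Drug rate = 17 mL/hr × 2.917241 mg/mL = 49.5931 mg/hr
49.5931 mg/hr ÷ 60 min/hr = 0.8265517 mg/min

0.83 mg/min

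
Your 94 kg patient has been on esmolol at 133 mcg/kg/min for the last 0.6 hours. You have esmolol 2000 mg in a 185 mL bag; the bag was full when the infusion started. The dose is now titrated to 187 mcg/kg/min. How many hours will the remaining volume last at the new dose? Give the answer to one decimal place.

1.5 hours

Initial rate:
Dose = 133 mcg/kg/min × 94 kg = 12502 mcg/min
12502 mcg/min × 60 min/hr = 750120 mcg/hr
Concentration = 2000 mg ÷ 185 mL = 10.81081 mg/mL = 10810.81 mcg/mL
Rate = 750120 mcg/hr ÷ 10810.81 mcg/mL = 69.3861 mL/hr
Volume infused so far = 69.3861 mL/hr × 0.6 hr = 41.63166 mL
Volume remaining = 185 − 41.63166 = 143.3683 mL
New rate:
Dose = 187 mcg/kg/min × 94 kg = 17578 mcg/min
17578 mcg/min × 60 min/hr = 1054680 mcg/hr
Rate = 1054680 mcg/hr ÷ 10810.81 mcg/mL = 97.5579 mL/hr
Time remaining = 143.3683 mL ÷ 97.5579 mL/hr = 1.469572 hr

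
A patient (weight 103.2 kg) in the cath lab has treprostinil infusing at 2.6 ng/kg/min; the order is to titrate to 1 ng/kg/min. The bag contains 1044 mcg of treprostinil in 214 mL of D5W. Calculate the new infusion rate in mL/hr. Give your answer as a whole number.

Dose = 1 ng/kg/min × 103.2 kg = 103.2 ng/min
103.2 ng/min × 60 min/hr = 6192 ng/hr
Concentration = 1044 mcg ÷ 214 mL = 4.878505 mcg/mL = 4878.505 ng/mL
Rate = 6192 ng/hr ÷ 4878.505 ng/mL = 1.269241 mL/hr

1 mL/hr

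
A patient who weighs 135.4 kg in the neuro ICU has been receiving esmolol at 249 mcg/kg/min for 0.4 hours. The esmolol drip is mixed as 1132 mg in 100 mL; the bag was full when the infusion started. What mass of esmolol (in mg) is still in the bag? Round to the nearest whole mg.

Dose = 249 mcg/kg/min × 135.4 kg = 33714.6 mcg/min
33714.6 mcg/min × 60 min/hr = 2022876 mcg/hr
Concentration = 1132 mg ÷ 100 mL = 11.32 mg/mL = 11320 mcg/mL
Rate = 2022876 mcg/hr ÷ 11320 mcg/mL = 178.6993 mL/hr
Volume infused = 178.6993 mL/hr × 0.4 hr = 71.47972 mL
Volume remaining = 100 − 71.47972 = 28.52028 mL
Drug remaining = 28.52028 mL × 11320 mcg/mL = 322849.6 mcg = 322.8496 mg

323 mg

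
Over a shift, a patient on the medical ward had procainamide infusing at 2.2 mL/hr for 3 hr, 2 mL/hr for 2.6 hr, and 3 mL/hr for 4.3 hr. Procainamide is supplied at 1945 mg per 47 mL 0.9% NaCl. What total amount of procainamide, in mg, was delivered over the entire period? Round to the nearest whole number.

1022 mg

Concentration = 1945 mg ÷ 47 mL = 41.38298 mg/mL
Stage 1: 2.2 mL/hr × 3 hr = 6.6 mL → 6.6 mL × 41.38298 mg/mL = 273.1277 mg
Stage 2: 2 mL/hr × 2.6 hr = 5.2 mL → 5.2 mL × 41.38298 mg/mL = 215.1915 mg
Stage 3: 3 mL/hr × 4.3 hr = 12.9 mL → 12.9 mL × 41.38298 mg/mL = 533.8404 mg
Total = 273.1277 + 215.1915 + 533.8404 = 1022.16 mg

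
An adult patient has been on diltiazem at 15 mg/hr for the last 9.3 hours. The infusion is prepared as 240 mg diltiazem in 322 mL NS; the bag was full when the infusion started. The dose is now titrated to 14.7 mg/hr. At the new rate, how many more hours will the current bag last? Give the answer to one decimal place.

Initial rate:
Concentration = 240 mg ÷ 322 mL = 0.7453416 mg/mL
Rate = 15 mg/hr ÷ 0.7453416 mg/mL = 20.125 mL/hr
Volume infused so far = 20.125 mL/hr × 9.3 hr = 187.1625 mL
Volume remaining = 322 − 187.1625 = 134.8375 mL
New rate:
Rate = 14.7 mg/hr ÷ 0.7453416 mg/mL = 19.7225 mL/hr
Time remaining = 134.8375 mL ÷ 19.7225 mL/hr = 6.836735 hr

6.8 hours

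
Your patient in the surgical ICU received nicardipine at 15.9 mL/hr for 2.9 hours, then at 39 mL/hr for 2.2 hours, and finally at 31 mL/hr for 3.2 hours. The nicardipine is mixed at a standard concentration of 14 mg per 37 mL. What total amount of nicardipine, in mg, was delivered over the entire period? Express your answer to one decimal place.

Concentration = 14 mg ÷ 37 mL = 0.3783784 mg/mL
Stage 1: 15.9 mL/hr × 2.9 hr = 46.11 mL → 46.11 mL × 0.3783784 mg/mL = 17.44703 mg
Stage 2: 39 mL/hr × 2.2 hr = 85.8 mL → 85.8 mL × 0.3783784 mg/mL = 32.46486 mg
Stage 3: 31 mL/hr × 3.2 hr = 99.2 mL → 99.2 mL × 0.3783784 mg/mL = 37.53514 mg
Total = 17.44703 + 32.46486 + 37.53514 = 87.44703 mg

87.4 mg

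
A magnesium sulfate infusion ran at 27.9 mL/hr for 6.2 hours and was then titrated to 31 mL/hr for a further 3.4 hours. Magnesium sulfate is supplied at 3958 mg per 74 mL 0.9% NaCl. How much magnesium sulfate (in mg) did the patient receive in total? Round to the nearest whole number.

14890 mg

Concentration = 3958 mg ÷ 74 mL = 53.48649 mg/mL
Stage 1: 27.9 mL/hr × 6.2 hr = 172.98 mL → 172.98 mL × 53.48649 mg/mL = 9252.092 mg
Stage 2: 31 mL/hr × 3.4 hr = 105.4 mL → 105.4 mL × 53.48649 mg/mL = 5637.476 mg
Total = 9252.092 + 5637.476 = 14889.57 mg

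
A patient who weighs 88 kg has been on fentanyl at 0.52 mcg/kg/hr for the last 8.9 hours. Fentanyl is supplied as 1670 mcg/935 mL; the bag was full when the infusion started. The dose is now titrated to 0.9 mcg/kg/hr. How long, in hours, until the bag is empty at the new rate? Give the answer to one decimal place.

15.9 hours

Initial rate:
Dose = 0.52 mcg/kg/hr × 88 kg = 45.76 mcg/hr
Concentration = 1670 mcg ÷ 935 mL = 1.786096 mcg/mL
Rate = 45.76 mcg/hr ÷ 1.786096 mcg/mL = 25.62012 mL/hr
Volume infused so far = 25.62012 mL/hr × 8.9 hr = 228.0191 mL
Volume remaining = 935 − 228.0191 = 706.9809 mL
New rate:
Dose = 0.9 mcg/kg/hr × 88 kg = 79.2 mcg/hr
Rate = 79.2 mcg/hr ÷ 1.786096 mcg/mL = 44.34251 mL/hr
Time remaining = 706.9809 mL ÷ 44.34251 mL/hr = 15.94364 hr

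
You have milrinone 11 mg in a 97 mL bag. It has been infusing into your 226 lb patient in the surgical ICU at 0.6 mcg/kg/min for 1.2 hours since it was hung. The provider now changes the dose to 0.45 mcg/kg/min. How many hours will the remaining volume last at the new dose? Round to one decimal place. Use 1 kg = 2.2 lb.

Initial rate:
Weight = 226 lb ÷ 2.2 lb/kg = 102.7273 kg
Dose = 0.6 mcg/kg/min × 102.7273 kg = 61.63636 mcg/min
61.63636 mcg/min × 60 min/hr = 3698.182 mcg/hr
Concentration = 11 mg ÷ 97 mL = 0.1134021 mg/mL = 113.4021 mcg/mL
Rate = 3698.182 mcg/hr ÷ 113.4021 mcg/mL = 32.61124 mL/hr
Volume infused so far = 32.61124 mL/hr × 1.2 hr = 39.13349 mL
Volume remaining = 97 − 39.13349 = 57.86651 mL
New rate:
Dose = 0.45 mcg/kg/min × 102.7273 kg = 46.22727 mcg/min
46.22727 mcg/min × 60 min/hr = 2773.636 mcg/hr
Rate = 2773.636 mcg/hr ÷ 113.4021 mcg/mL = 24.45843 mL/hr
Time remaining = 57.86651 mL ÷ 24.45843 mL/hr = 2.365913 hr

2.4 hours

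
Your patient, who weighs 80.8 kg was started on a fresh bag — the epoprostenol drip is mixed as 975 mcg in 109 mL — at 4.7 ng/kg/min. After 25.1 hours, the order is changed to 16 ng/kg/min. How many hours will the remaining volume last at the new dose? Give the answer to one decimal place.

Initial rate:
Dose = 4.7 ng/kg/min × 80.8 kg = 379.76 ng/min
379.76 ng/min × 60 min/hr = 22785.6 ng/hr
Concentration = 975 mcg ÷ 109 mL = 8.944954 mcg/mL = 8944.954 ng/mL
Rate = 22785.6 ng/hr ÷ 8944.954 ng/mL = 2.547313 mL/hr
Volume infused so far = 2.547313 mL/hr × 25.1 hr = 63.93756 mL
Volume remaining = 109 − 63.93756 = 45.06244 mL
New rate:
Dose = 16 ng/kg/min × 80.8 kg = 1292.8 ng/min
1292.8 ng/min × 60 min/hr = 77568 ng/hr
Rate = 77568 ng/hr ÷ 8944.954 ng/mL = 8.671705 mL/hr
Time remaining = 45.06244 mL ÷ 8.671705 mL/hr = 5.196491 hr

5.2 hours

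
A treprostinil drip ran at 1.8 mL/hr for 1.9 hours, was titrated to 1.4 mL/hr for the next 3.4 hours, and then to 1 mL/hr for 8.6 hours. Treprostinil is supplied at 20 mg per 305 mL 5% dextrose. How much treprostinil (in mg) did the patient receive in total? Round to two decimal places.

1.10 mg

Concentration = 20 mg ÷ 305 mL = 0.06557377 mg/mL
Stage 1: 1.8 mL/hr × 1.9 hr = 3.42 mL → 3.42 mL × 0.06557377 mg/mL = 0.2242623 mg
Stage 2: 1.4 mL/hr × 3.4 hr = 4.76 mL → 4.76 mL × 0.06557377 mg/mL = 0.3121311 mg
Stage 3: 1 mL/hr × 8.6 hr = 8.6 mL → 8.6 mL × 0.06557377 mg/mL = 0.5639344 mg
Total = 0.2242623 + 0.3121311 + 0.5639344 = 1.100328 mg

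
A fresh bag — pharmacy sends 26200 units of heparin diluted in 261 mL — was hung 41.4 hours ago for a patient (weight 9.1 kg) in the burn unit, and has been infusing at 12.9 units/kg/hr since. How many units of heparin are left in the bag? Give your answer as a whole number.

Dose = 12.9 units/kg/hr × 9.1 kg = 117.39 units/hr
Concentration = 26200 units ÷ 261 mL = 100.3831 units/mL
Rate = 117.39 units/hr ÷ 100.3831 units/mL = 1.169419 mL/hr
Volume infused = 1.169419 mL/hr × 41.4 hr = 48.41397 mL
Volume remaining = 261 − 48.41397 = 212.586 mL
Drug remaining = 212.586 mL × 100.3831 units/mL = 21340.05 units

21340 units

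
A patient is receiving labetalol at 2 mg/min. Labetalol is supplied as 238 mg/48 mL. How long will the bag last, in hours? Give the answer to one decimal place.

2.0 hours

2 mg/min × 60 min/hr = 120 mg/hr
Concentration = 238 mg ÷ 48 mL = 4.958333 mg/mL
Rate = 120 mg/hr ÷ 4.958333 mg/mL = 24.20168 mL/hr
Duration = 48 mL ÷ 24.20168 mL/hr = 1.983333 hr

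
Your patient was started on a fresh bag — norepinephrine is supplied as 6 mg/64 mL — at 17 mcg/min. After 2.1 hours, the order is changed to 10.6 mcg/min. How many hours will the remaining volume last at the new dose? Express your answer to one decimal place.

6.1 hours

Initial rate:
17 mcg/min × 60 min/hr = 1020 mcg/hr
Concentration = 6 mg ÷ 64 mL = 0.09375 mg/mL = 93.75 mcg/mL
Rate = 1020 mcg/hr ÷ 93.75 mcg/mL = 10.88 mL/hr
Volume infused so far = 10.88 mL/hr × 2.1 hr = 22.848 mL
Volume remaining = 64 − 22.848 = 41.152 mL
New rate:
10.6 mcg/min × 60 min/hr = 636 mcg/hr
Rate = 636 mcg/hr ÷ 93.75 mcg/mL = 6.784 mL/hr
Time remaining = 41.152 mL ÷ 6.784 mL/hr = 6.066038 hr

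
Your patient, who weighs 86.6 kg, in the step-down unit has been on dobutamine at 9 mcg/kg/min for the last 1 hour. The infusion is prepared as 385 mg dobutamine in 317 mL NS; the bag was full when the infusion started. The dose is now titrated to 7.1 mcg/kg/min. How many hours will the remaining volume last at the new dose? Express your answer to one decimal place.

9.2 hours

Initial rate:
Dose = 9 mcg/kg/min × 86.6 kg = 779.4 mcg/min
779.4 mcg/min × 60 min/hr = 46764 mcg/hr
Concentration = 385 mg ÷ 317 mL = 1.214511 mg/mL = 1214.511 mcg/mL
Rate = 46764 mcg/hr ÷ 1214.511 mcg/mL = 38.50438 mL/hr
Volume infused so far = 38.50438 mL/hr × 1 hr = 38.50438 mL
Volume remaining = 317 − 38.50438 = 278.4956 mL
New rate:
Dose = 7.1 mcg/kg/min × 86.6 kg = 614.86 mcg/min
614.86 mcg/min × 60 min/hr = 36891.6 mcg/hr
Rate = 36891.6 mcg/hr ÷ 1214.511 mcg/mL = 30.37568 mL/hr
Time remaining = 278.4956 mL ÷ 30.37568 mL/hr = 9.168374 hr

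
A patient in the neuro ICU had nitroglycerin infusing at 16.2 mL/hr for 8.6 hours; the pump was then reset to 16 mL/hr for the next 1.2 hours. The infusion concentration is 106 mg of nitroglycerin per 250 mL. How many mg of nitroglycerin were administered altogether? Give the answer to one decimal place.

67.2 mg

Concentration = 106 mg ÷ 250 mL = 0.424 mg/mL
Stage 1: 16.2 mL/hr × 8.6 hr = 139.32 mL → 139.32 mL × 0.424 mg/mL = 59.07168 mg
Stage 2: 16 mL/hr × 1.2 hr = 19.2 mL → 19.2 mL × 0.424 mg/mL = 8.1408 mg
Total = 59.07168 + 8.1408 = 67.21248 mg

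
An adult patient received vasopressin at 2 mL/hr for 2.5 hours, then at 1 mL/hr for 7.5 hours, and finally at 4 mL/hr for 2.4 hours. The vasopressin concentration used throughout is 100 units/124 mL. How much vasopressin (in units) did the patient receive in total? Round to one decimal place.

Concentration = 100 units ÷ 124 mL = 0.8064516 units/mL
Stage 1: 2 mL/hr × 2.5 hr = 5 mL → 5 mL × 0.8064516 units/mL = 4.032258 units
Stage 2: 1 mL/hr × 7.5 hr = 7.5 mL → 7.5 mL × 0.8064516 units/mL = 6.048387 units
Stage 3: 4 mL/hr × 2.4 hr = 9.6 mL → 9.6 mL × 0.8064516 units/mL = 7.741935 units
Total = 4.032258 + 6.048387 + 7.741935 = 17.82258 units

17.8 units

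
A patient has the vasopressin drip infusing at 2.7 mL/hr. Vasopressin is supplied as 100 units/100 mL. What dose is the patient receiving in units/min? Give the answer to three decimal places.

0.045 units/min

Concentration = 100 units ÷ 100 mL = 1 units/mL
Drug rate = 2.7 mL/hr × 1 units/mL = 2.7 units/hr
2.7 units/hr ÷ 60 min/hr = 0.045 units/min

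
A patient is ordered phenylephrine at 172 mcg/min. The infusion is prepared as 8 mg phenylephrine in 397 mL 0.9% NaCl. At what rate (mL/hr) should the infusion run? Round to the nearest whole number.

512 mL/hr

172 mcg/min × 60 min/hr = 10320 mcg/hr
Concentration = 8 mg ÷ 397 mL = 0.02015113 mg/mL = 20.15113 mcg/mL
Rate = 10320 mcg/hr ÷ 20.15113 mcg/mL = 512.13 mL/hr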